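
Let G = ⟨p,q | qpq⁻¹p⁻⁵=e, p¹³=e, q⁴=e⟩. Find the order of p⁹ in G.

Compute successive powers until reaching e:
  (p⁹)¹ = p⁹, (p⁹)² = p⁵, (p⁹)³ = p, (p⁹)⁴ = p¹⁰, (p⁹)⁵ = p⁶, (p⁹)⁶ = p², (p⁹)⁷ = p¹¹, (p⁹)⁸ = p⁷, (p⁹)⁹ = p³, (p⁹)¹⁰ = p¹², (p⁹)¹¹ = p⁸, (p⁹)¹² = p⁴, (p⁹)¹³ = e.
The smallest positive k with (p⁹)ᵏ = e is 13.

Answer: 13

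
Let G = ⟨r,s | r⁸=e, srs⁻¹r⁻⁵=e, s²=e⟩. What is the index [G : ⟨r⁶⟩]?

First find ord(r⁶) by computing successive powers:
  (r⁶)¹ = r⁶, (r⁶)² = r⁴, (r⁶)³ = r², (r⁶)⁴ = e.
So |⟨r⁶⟩| = ord(r⁶) = 4. With |G| = 16, by Lagrange [G : ⟨r⁶⟩] = 16/4 = 4.

Answer: 4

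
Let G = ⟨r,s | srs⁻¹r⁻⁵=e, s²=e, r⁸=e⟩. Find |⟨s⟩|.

|⟨s⟩| equals the order of s. Compute successive powers until reaching e:
  s¹ = s, s² = e.
The smallest positive k with sᵏ = e is 2, so |⟨s⟩| = 2.

Answer: 2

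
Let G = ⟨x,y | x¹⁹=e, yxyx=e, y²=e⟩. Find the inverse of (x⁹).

The order of (x⁹) is 19 (smallest k with (x⁹)ᵏ = e), so (x⁹)⁻¹ = (x⁹)¹⁸ = x¹⁰.
Check: (x⁹) · (x¹⁰) → (x⁹) · x¹⁰ = e, giving e as required.

Answer: x¹⁰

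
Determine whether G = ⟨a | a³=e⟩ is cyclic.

|G| = 3. The element a has order 3 (its powers give 3 distinct elements), so ⟨a⟩ = G and G is cyclic.

Answer: Yes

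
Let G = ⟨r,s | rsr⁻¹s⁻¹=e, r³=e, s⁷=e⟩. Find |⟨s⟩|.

|⟨s⟩| equals the order of s. Compute successive powers until reaching e:
  s¹ = s, s² = s², s³ = s³, s⁴ = s⁴, s⁵ = s⁵, s⁶ = s⁶, s⁷ = e.
The smallest positive k with sᵏ = e is 7, so |⟨s⟩| = 7.

Answer: 7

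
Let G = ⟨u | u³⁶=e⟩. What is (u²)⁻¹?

The order of (u²) is 18 (smallest k with (u²)ᵏ = e), so (u²)⁻¹ = (u²)¹⁷ = u³⁴.
Check: (u²) · (u³⁴) → (u²) · u³⁴ = e, giving e as required.

Answer: u³⁴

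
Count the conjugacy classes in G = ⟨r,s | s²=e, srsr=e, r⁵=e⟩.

The conjugacy classes (representative and size) are:
  [e] (size 1), [r] (size 2), [r²] (size 2), [s] (size 5).
Class equation: 1 + 2 + 2 + 5 = 10 = |G|. So G has 4 conjugacy classes.

Answer: 4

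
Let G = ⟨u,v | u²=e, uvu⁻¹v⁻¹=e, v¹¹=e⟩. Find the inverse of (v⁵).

The order of (v⁵) is 11 (smallest k with (v⁵)ᵏ = e), so (v⁵)⁻¹ = (v⁵)¹⁰ = v⁶.
Check: (v⁵) · (v⁶) → (v⁵) · v⁶ = e, giving e as required.

Answer: v⁶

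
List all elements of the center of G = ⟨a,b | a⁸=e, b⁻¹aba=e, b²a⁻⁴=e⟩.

An element z ∈ Z(G) iff z commutes with every generator.
For example a⁴ is central: (a⁴)·a = a⁵ = a·(a⁴); (a⁴)·b = b⁻¹ = b·(a⁴).
Whereas a ∉ Z(G) since a·b = ab ≠ a³b⁻¹ = b·a.
Checking each of the 16 elements this way gives Z(G) = {e, a⁴}, of order 2.

Answer: {e, a⁴}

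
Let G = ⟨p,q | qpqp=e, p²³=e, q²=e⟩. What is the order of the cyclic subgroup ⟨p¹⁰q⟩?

|⟨p¹⁰q⟩| equals the order of p¹⁰q. Compute successive powers until reaching e:
  (p¹⁰q)¹ = p¹⁰q, (p¹⁰q)² = e.
The smallest positive k with (p¹⁰q)ᵏ = e is 2, so |⟨p¹⁰q⟩| = 2.

Answer: 2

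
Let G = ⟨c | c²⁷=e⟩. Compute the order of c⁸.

Compute successive powers until reaching e:
  (c⁸)¹ = c⁸, (c⁸)² = c¹⁶, (c⁸)³ = c²⁴, (c⁸)⁴ = c⁵, (c⁸)⁵ = c¹³, (c⁸)⁶ = c²¹, (c⁸)⁷ = c², (c⁸)⁸ = c¹⁰, (c⁸)⁹ = c¹⁸, (c⁸)¹⁰ = c²⁶, (c⁸)¹¹ = c⁷, (c⁸)¹² = c¹⁵, (c⁸)¹³ = c²³, (c⁸)¹⁴ = c⁴, (c⁸)¹⁵ = c¹², (c⁸)¹⁶ = c²⁰, (c⁸)¹⁷ = c, (c⁸)¹⁸ = c⁹, (c⁸)¹⁹ = c¹⁷, (c⁸)²⁰ = c²⁵, (c⁸)²¹ = c⁶, (c⁸)²² = c¹⁴, (c⁸)²³ = c²², (c⁸)²⁴ = c³, (c⁸)²⁵ = c¹¹, (c⁸)²⁶ = c¹⁹, (c⁸)²⁷ = e.
The smallest positive k with (c⁸)ᵏ = e is 27.

Answer: 27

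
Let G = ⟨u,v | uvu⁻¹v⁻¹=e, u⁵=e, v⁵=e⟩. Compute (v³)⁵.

Compute successive powers of (v³), reducing at each step:
  (v³)²: (v³) · v³ = v
  (v³)³: v · v³ = v⁴
  (v³)⁴: (v⁴) · v³ = v²
  (v³)⁵: (v²) · v³ = e

Answer: e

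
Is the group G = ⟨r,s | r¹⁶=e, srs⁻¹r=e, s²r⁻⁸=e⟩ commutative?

r·s = rs but s·r = r⁷s⁻¹, so r·s ≠ s·r and G is not abelian.

Answer: No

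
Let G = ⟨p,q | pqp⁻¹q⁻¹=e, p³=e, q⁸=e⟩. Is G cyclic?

|G| = 24. The element pq has order 24 (its powers give 24 distinct elements), so ⟨pq⟩ = G and G is cyclic.

Answer: Yes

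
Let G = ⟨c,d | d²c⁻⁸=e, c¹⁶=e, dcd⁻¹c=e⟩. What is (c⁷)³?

Compute successive powers of (c⁷), reducing at each step:
  (c⁷)²: (c⁷) · c⁷ = c¹⁴
  (c⁷)³: (c¹⁴) · c⁷ = c⁵

Answer: c⁵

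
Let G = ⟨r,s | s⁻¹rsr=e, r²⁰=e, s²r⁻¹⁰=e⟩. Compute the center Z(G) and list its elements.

An element z ∈ Z(G) iff z commutes with every generator.
For example r¹⁰ is central: (r¹⁰)·r = r¹¹ = r·(r¹⁰); (r¹⁰)·s = s⁻¹ = s·(r¹⁰).
Whereas r ∉ Z(G) since r·s = rs ≠ r⁹s⁻¹ = s·r.
Checking each of the 40 elements this way gives Z(G) = {e, r¹⁰}, of order 2.

Answer: {e, r¹⁰}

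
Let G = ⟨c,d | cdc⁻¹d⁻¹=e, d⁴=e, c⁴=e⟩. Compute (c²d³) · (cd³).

Compute (c²d³) · (cd³) by multiplying left to right and reducing via the relations at each step:
  (c²d³) · c = c³d³
  (c³d³) · d³ = c³d²

Answer: c³d²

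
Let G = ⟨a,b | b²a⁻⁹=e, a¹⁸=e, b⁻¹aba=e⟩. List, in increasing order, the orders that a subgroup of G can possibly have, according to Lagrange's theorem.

|G| = 36 = 2² · 3². By Lagrange's theorem the order of any subgroup divides 36; the divisors of 36 are 1, 2, 3, 4, 6, 9, 12, 18, 36.

Answer: 1, 2, 3, 4, 6, 9, 12, 18, 36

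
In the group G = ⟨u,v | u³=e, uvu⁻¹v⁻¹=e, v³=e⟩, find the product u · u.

Compute u · u by multiplying left to right and reducing via the relations at each step:
  u · u = u²

Answer: u²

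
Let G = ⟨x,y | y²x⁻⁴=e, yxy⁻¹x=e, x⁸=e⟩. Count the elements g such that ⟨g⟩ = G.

⟨g⟩ = G would require ord(g) = |G| = 16, but the maximum element order in G is 8 < 16. So G is not cyclic and no single element generates it: the count is 0.

Answer: 0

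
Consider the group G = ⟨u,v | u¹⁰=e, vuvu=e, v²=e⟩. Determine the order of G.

Enumerate words in the generators, reducing via the relations: the distinct elements are
  {e, u, v, uv, u², u³, u⁴, u⁵, u⁶, u⁷, u⁸, u⁹, u²v, u³v, u⁴v, u⁵v, u⁶v, u⁷v, u⁸v, u⁹v}.
No further products give new elements, so |G| = 20.

Answer: 20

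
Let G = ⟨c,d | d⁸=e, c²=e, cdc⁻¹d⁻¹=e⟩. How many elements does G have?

Enumerate words in the generators, reducing via the relations: the distinct elements are
  {c, d, e, cd, d², d³, d⁴, d⁵, d⁶, d⁷, cd², cd³, cd⁴, cd⁵, cd⁶, cd⁷}.
No further products give new elements, so |G| = 16.

Answer: 16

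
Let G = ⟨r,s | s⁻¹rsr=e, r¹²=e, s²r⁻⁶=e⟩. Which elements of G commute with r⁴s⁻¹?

⟨r⁴s⁻¹⟩ ⊆ C_G(r⁴s⁻¹) since powers of r⁴s⁻¹ commute with r⁴s⁻¹; so |C_G(r⁴s⁻¹)| ≥ |⟨r⁴s⁻¹⟩| = 4.
By orbit–stabilizer, |C_G(r⁴s⁻¹)| = |G| / |conj. class of r⁴s⁻¹| = 24 / 6 = 4.
The 4 elements commuting with r⁴s⁻¹ are {e, r⁶, r⁴s, r⁴s⁻¹}.

Answer: {e, r⁶, r⁴s, r⁴s⁻¹}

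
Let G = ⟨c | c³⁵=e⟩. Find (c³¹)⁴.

Compute successive powers of (c³¹), reducing at each step:
  (c³¹)²: (c³¹) · c³¹ = c²⁷
  (c³¹)³: (c²⁷) · c³¹ = c²³
  (c³¹)⁴: (c²³) · c³¹ = c¹⁹

Answer: c¹⁹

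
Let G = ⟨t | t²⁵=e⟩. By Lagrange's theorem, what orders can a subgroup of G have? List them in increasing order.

|G| = 25 = 5². By Lagrange's theorem the order of any subgroup divides 25; the divisors of 25 are 1, 5, 25.

Answer: 1, 5, 25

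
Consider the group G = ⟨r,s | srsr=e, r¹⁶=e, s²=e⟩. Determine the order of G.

Enumerate words in the generators, reducing via the relations: the distinct elements are
  {e, r, s, rs, r², r³, r⁴, r⁵, r⁶, r⁷, r⁸, r⁹, r²s, r³s, r¹², r¹³, r¹¹, r¹⁰, r¹⁴, r¹⁵, r⁴s, r⁵s, r⁶s, r⁷s, r⁸s, r⁹s, r¹²s, r¹³s, r¹¹s, r¹⁰s, r¹⁴s, r¹⁵s}.
No further products give new elements, so |G| = 32.

Answer: 32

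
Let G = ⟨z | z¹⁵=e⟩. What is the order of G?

G is generated by a single element, so G is cyclic. The relator gives z¹⁵ = e and no smaller power is forced to be e, so the 15 powers {e, z, z², z³, z⁴, z⁵, z⁶, z⁷, z⁸, z⁹, z¹², z¹³, z¹¹, z¹⁰, z¹⁴} are distinct. Hence |G| = 15.

Answer: 15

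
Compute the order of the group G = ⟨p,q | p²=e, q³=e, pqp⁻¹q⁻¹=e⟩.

Enumerate words in the generators, reducing via the relations: the distinct elements are
  {e, p, q, pq, q², pq²}.
No further products give new elements, so |G| = 6.

Answer: 6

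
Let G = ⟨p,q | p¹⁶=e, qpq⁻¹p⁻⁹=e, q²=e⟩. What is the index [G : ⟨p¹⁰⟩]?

First find ord(p¹⁰) by computing successive powers:
  (p¹⁰)¹ = p¹⁰, (p¹⁰)² = p⁴, (p¹⁰)³ = p¹⁴, (p¹⁰)⁴ = p⁸, (p¹⁰)⁵ = p², (p¹⁰)⁶ = p¹², (p¹⁰)⁷ = p⁶, (p¹⁰)⁸ = e.
So |⟨p¹⁰⟩| = ord(p¹⁰) = 8. With |G| = 32, by Lagrange [G : ⟨p¹⁰⟩] = 32/8 = 4.

Answer: 4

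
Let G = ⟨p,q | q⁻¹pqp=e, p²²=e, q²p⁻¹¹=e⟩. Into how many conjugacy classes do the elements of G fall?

The conjugacy classes (representative and size) are:
  [e] (size 1), [p²¹] (size 2), [p²] (size 2), [p³] (size 2), [p¹⁸] (size 2), [p¹⁷] (size 2), [p⁶] (size 2), [p⁷] (size 2), [p⁸] (size 2), [p¹³] (size 2), [p¹²] (size 2), [p¹¹] (size 1), [p¹⁰q] (size 11), [p⁷q] (size 11).
Class equation: 1 + 2 + 2 + 2 + 2 + 2 + 2 + 2 + 2 + 2 + 2 + 1 + 11 + 11 = 44 = |G|. So G has 14 conjugacy classes.

Answer: 14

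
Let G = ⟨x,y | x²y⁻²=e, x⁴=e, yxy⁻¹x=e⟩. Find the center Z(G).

An element z ∈ Z(G) iff z commutes with every generator.
For example x² is central: (x²)·x = x³ = x·(x²); (x²)·y = y⁻¹ = y·(x²).
Whereas x ∉ Z(G) since x·y = xy ≠ xy⁻¹ = y·x.
Checking each of the 8 elements this way gives Z(G) = {e, x²}, of order 2.

Answer: {e, x²}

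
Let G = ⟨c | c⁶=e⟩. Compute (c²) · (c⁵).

Compute (c²) · (c⁵) by multiplying left to right and reducing via the relations at each step:
  (c²) · c⁵ = c

Answer: c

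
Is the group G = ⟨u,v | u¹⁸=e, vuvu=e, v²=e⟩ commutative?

u·v = uv but v·u = u¹⁷v, so u·v ≠ v·u and G is not abelian.

Answer: No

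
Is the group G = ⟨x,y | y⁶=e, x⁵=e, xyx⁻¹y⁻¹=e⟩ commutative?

Each pair of generators commutes: x·y = xy = y·x. Since the generators pairwise commute, every element of G commutes with every other, so G is abelian.

Answer: Yes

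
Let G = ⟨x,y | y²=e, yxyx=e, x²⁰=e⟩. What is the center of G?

An element z ∈ Z(G) iff z commutes with every generator.
For example x¹⁰ is central: (x¹⁰)·x = x¹¹ = x·(x¹⁰); (x¹⁰)·y = x¹⁰y = y·(x¹⁰).
Whereas x ∉ Z(G) since x·y = xy ≠ x¹⁹y = y·x.
Checking each of the 40 elements this way gives Z(G) = {e, x¹⁰}, of order 2.

Answer: {e, x¹⁰}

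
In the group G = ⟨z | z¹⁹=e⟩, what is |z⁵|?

Compute successive powers until reaching e:
  (z⁵)¹ = z⁵, (z⁵)² = z¹⁰, (z⁵)³ = z¹⁵, (z⁵)⁴ = z, (z⁵)⁵ = z⁶, (z⁵)⁶ = z¹¹, (z⁵)⁷ = z¹⁶, (z⁵)⁸ = z², (z⁵)⁹ = z⁷, (z⁵)¹⁰ = z¹², (z⁵)¹¹ = z¹⁷, (z⁵)¹² = z³, (z⁵)¹³ = z⁸, (z⁵)¹⁴ = z¹³, (z⁵)¹⁵ = z¹⁸, (z⁵)¹⁶ = z⁴, (z⁵)¹⁷ = z⁹, (z⁵)¹⁸ = z¹⁴, (z⁵)¹⁹ = e.
The smallest positive k with (z⁵)ᵏ = e is 19.

Answer: 19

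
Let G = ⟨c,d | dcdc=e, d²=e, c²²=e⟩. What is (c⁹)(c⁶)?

Compute (c⁹) · (c⁶) by multiplying left to right and reducing via the relations at each step:
  (c⁹) · c⁶ = c¹⁵

Answer: c¹⁵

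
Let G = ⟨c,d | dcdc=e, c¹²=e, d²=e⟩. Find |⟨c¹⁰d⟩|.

|⟨c¹⁰d⟩| equals the order of c¹⁰d. Compute successive powers until reaching e:
  (c¹⁰d)¹ = c¹⁰d, (c¹⁰d)² = e.
The smallest positive k with (c¹⁰d)ᵏ = e is 2, so |⟨c¹⁰d⟩| = 2.

Answer: 2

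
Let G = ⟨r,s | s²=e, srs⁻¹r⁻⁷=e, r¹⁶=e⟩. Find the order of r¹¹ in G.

Compute successive powers until reaching e:
  (r¹¹)¹ = r¹¹, (r¹¹)² = r⁶, (r¹¹)³ = r, (r¹¹)⁴ = r¹², (r¹¹)⁵ = r⁷, (r¹¹)⁶ = r², (r¹¹)⁷ = r¹³, (r¹¹)⁸ = r⁸, (r¹¹)⁹ = r³, (r¹¹)¹⁰ = r¹⁴, (r¹¹)¹¹ = r⁹, (r¹¹)¹² = r⁴, (r¹¹)¹³ = r¹⁵, (r¹¹)¹⁴ = r¹⁰, (r¹¹)¹⁵ = r⁵, (r¹¹)¹⁶ = e.
The smallest positive k with (r¹¹)ᵏ = e is 16.

Answer: 16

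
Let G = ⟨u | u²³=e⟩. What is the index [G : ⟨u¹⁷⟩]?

First find ord(u¹⁷) by computing successive powers:
  (u¹⁷)¹ = u¹⁷, (u¹⁷)² = u¹¹, (u¹⁷)³ = u⁵, (u¹⁷)⁴ = u²², (u¹⁷)⁵ = u¹⁶, (u¹⁷)⁶ = u¹⁰, (u¹⁷)⁷ = u⁴, (u¹⁷)⁸ = u²¹, (u¹⁷)⁹ = u¹⁵, (u¹⁷)¹⁰ = u⁹, (u¹⁷)¹¹ = u³, (u¹⁷)¹² = u²⁰, (u¹⁷)¹³ = u¹⁴, (u¹⁷)¹⁴ = u⁸, (u¹⁷)¹⁵ = u², (u¹⁷)¹⁶ = u¹⁹, (u¹⁷)¹⁷ = u¹³, (u¹⁷)¹⁸ = u⁷, (u¹⁷)¹⁹ = u, (u¹⁷)²⁰ = u¹⁸, (u¹⁷)²¹ = u¹², (u¹⁷)²² = u⁶, (u¹⁷)²³ = e.
So |⟨u¹⁷⟩| = ord(u¹⁷) = 23. With |G| = 23, by Lagrange [G : ⟨u¹⁷⟩] = 23/23 = 1.

Answer: 1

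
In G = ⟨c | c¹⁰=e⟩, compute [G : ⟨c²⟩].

First find ord(c²) by computing successive powers:
  (c²)¹ = c², (c²)² = c⁴, (c²)³ = c⁶, (c²)⁴ = c⁸, (c²)⁵ = e.
So |⟨c²⟩| = ord(c²) = 5. With |G| = 10, by Lagrange [G : ⟨c²⟩] = 10/5 = 2.

Answer: 2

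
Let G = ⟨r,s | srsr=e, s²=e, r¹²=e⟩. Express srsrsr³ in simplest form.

Multiply left to right, reducing at each step:
  s · r = r¹¹s
  (r¹¹s) · s = r¹¹
  (r¹¹) · r = e
  e · s = s
  s · r³ = r⁹s

Answer: r⁹s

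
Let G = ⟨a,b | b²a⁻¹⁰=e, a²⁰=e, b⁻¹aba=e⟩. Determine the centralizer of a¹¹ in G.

⟨a¹¹⟩ ⊆ C_G(a¹¹) since powers of a¹¹ commute with a¹¹; so |C_G(a¹¹)| ≥ |⟨a¹¹⟩| = 20.
By orbit–stabilizer, |C_G(a¹¹)| = |G| / |conj. class of a¹¹| = 40 / 2 = 20.
The 20 elements commuting with a¹¹ are {e, a, a², a³, a⁴, a⁵, a⁶, a⁷, a⁸, a⁹, a¹⁰, a¹¹, a¹², a¹³, a¹⁴, a¹⁵, a¹⁶, a¹⁷, a¹⁸, a¹⁹}.

Answer: {e, a, a², a³, a⁴, a⁵, a⁶, a⁷, a⁸, a⁹, a¹⁰, a¹¹, a¹², a¹³, a¹⁴, a¹⁵, a¹⁶, a¹⁷, a¹⁸, a¹⁹}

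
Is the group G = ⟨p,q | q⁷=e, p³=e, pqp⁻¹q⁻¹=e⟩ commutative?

Each pair of generators commutes: p·q = pq = q·p. Since the generators pairwise commute, every element of G commutes with every other, so G is abelian.

Answer: Yes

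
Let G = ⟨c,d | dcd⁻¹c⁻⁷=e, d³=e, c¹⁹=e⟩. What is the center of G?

An element z ∈ Z(G) iff z commutes with every generator.
For example e is central: e·c = c = c·e; e·d = d = d·e.
Whereas c ∉ Z(G) since c·d = cd ≠ c⁷d = d·c.
Checking each of the 57 elements this way gives Z(G) = {e}, of order 1.

Answer: {e}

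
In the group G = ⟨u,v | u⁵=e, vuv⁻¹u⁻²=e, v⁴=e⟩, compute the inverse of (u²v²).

The order of (u²v²) is 2 (smallest k with (u²v²)ᵏ = e), so (u²v²)⁻¹ = (u²v²)¹ = u²v².
Check: (u²v²) · (u²v²) → (u²v²) · u² = v²;   (v²) · v² = e, giving e as required.

Answer: u²v²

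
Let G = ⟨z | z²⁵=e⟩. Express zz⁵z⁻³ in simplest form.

Multiply left to right, reducing at each step:
  z · z⁵ = z⁶
  (z⁶) · z⁻³ = z³

Answer: z³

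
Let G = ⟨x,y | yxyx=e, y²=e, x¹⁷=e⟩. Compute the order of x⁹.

Compute successive powers until reaching e:
  (x⁹)¹ = x⁹, (x⁹)² = x, (x⁹)³ = x¹⁰, (x⁹)⁴ = x², (x⁹)⁵ = x¹¹, (x⁹)⁶ = x³, (x⁹)⁷ = x¹², (x⁹)⁸ = x⁴, (x⁹)⁹ = x¹³, (x⁹)¹⁰ = x⁵, (x⁹)¹¹ = x¹⁴, (x⁹)¹² = x⁶, (x⁹)¹³ = x¹⁵, (x⁹)¹⁴ = x⁷, (x⁹)¹⁵ = x¹⁶, (x⁹)¹⁶ = x⁸, (x⁹)¹⁷ = e.
The smallest positive k with (x⁹)ᵏ = e is 17.

Answer: 17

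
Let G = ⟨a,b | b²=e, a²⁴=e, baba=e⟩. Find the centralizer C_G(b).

⟨b⟩ ⊆ C_G(b) since powers of b commute with b; so |C_G(b)| ≥ |⟨b⟩| = 2.
By orbit–stabilizer, |C_G(b)| = |G| / |conj. class of b| = 48 / 12 = 4.
The 4 elements commuting with b are {e, a¹², b, a¹²b}.

Answer: {e, a¹², b, a¹²b}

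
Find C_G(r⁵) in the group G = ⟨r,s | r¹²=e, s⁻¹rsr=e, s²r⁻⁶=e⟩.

⟨r⁵⟩ ⊆ C_G(r⁵) since powers of r⁵ commute with r⁵; so |C_G(r⁵)| ≥ |⟨r⁵⟩| = 12.
By orbit–stabilizer, |C_G(r⁵)| = |G| / |conj. class of r⁵| = 24 / 2 = 12.
The 12 elements commuting with r⁵ are {e, r, r², r³, r⁴, r⁵, r⁶, r⁷, r⁸, r⁹, r¹⁰, r¹¹}.

Answer: {e, r, r², r³, r⁴, r⁵, r⁶, r⁷, r⁸, r⁹, r¹⁰, r¹¹}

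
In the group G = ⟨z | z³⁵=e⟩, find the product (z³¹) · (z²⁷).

Compute (z³¹) · (z²⁷) by multiplying left to right and reducing via the relations at each step:
  (z³¹) · z²⁷ = z²³

Answer: z²³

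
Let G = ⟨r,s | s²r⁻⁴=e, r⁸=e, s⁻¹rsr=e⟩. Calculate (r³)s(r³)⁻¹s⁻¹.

[(r³), s] = (r³)·s·(r³)⁻¹·s⁻¹.
  (r³) · s = r³s
  (r³s) · (r⁵) = r²s⁻¹
  (r²s⁻¹) · (s⁻¹) = r⁶

Answer: r⁶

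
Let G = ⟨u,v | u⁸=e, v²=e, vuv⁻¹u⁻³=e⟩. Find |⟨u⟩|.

|⟨u⟩| equals the order of u. Compute successive powers until reaching e:
  u¹ = u, u² = u², u³ = u³, u⁴ = u⁴, u⁵ = u⁵, u⁶ = u⁶, u⁷ = u⁷, u⁸ = e.
The smallest positive k with uᵏ = e is 8, so |⟨u⟩| = 8.

Answer: 8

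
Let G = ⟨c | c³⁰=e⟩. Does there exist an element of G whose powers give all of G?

|G| = 30. The element c has order 30 (its powers give 30 distinct elements), so ⟨c⟩ = G and G is cyclic.

Answer: Yes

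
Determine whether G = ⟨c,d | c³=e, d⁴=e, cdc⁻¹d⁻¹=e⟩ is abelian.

Each pair of generators commutes: c·d = cd = d·c. Since the generators pairwise commute, every element of G commutes with every other, so G is abelian.

Answer: Yes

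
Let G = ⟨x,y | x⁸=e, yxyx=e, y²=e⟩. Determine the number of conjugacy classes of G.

The conjugacy classes (representative and size) are:
  [e] (size 1), [x] (size 2), [x⁶] (size 2), [x³] (size 2), [x⁴] (size 1), [y] (size 4), [x⁵y] (size 4).
Class equation: 1 + 2 + 2 + 2 + 1 + 4 + 4 = 16 = |G|. So G has 7 conjugacy classes.

Answer: 7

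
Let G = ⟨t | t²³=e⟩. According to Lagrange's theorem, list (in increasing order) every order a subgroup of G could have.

|G| = 23 = 23. By Lagrange's theorem the order of any subgroup divides 23; the divisors of 23 are 1, 23.

Answer: 1, 23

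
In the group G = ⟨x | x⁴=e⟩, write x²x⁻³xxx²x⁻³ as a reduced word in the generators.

Multiply left to right, reducing at each step:
  (x²) · x⁻³ = x³
  (x³) · x = e
  e · x = x
  x · x² = x³
  (x³) · x⁻³ = e

Answer: e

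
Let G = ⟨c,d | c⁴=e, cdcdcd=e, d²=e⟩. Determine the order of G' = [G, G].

G' = [G, G] is generated by all commutators. The generator-pair commutators are: [c, d] = c²dc.
The subgroup they normally generate is {e, c², cd, dc³, c²dc, c³d, c²dc³, dc, cdc², dc²d, c²dc²d, c³dc²}, of order 12.
Check: |G/G'| = 24/12 = 2 is the order of the abelianisation.

Answer: 12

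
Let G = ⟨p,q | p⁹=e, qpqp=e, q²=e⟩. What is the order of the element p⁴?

Compute successive powers until reaching e:
  (p⁴)¹ = p⁴, (p⁴)² = p⁸, (p⁴)³ = p³, (p⁴)⁴ = p⁷, (p⁴)⁵ = p², (p⁴)⁶ = p⁶, (p⁴)⁷ = p, (p⁴)⁸ = p⁵, (p⁴)⁹ = e.
The smallest positive k with (p⁴)ᵏ = e is 9.

Answer: 9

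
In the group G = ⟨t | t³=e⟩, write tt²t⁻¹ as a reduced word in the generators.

Multiply left to right, reducing at each step:
  t · t² = e
  e · t⁻¹ = t²

Answer: t²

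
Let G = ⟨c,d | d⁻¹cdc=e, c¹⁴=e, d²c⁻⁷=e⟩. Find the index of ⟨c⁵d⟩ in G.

First find ord(c⁵d) by computing successive powers:
  (c⁵d)¹ = c⁵d, (c⁵d)² = c⁷, (c⁵d)³ = c⁵d⁻¹, (c⁵d)⁴ = e.
So |⟨c⁵d⟩| = ord(c⁵d) = 4. With |G| = 28, by Lagrange [G : ⟨c⁵d⟩] = 28/4 = 7.

Answer: 7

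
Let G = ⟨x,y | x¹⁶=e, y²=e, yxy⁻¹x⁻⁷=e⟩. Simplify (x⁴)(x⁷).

Compute (x⁴) · (x⁷) by multiplying left to right and reducing via the relations at each step:
  (x⁴) · x⁷ = x¹¹

Answer: x¹¹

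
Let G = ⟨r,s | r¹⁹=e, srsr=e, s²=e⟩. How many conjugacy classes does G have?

The conjugacy classes (representative and size) are:
  [e] (size 1), [r¹⁸] (size 2), [r²] (size 2), [r¹⁶] (size 2), [r⁴] (size 2), [r¹⁴] (size 2), [r¹³] (size 2), [r¹²] (size 2), [r⁸] (size 2), [r⁹] (size 2), [s] (size 19).
Class equation: 1 + 2 + 2 + 2 + 2 + 2 + 2 + 2 + 2 + 2 + 19 = 38 = |G|. So G has 11 conjugacy classes.

Answer: 11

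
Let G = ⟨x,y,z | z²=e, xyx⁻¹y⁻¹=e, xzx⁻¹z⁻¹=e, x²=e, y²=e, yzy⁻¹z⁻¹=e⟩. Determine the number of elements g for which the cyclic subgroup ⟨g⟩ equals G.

⟨g⟩ = G would require ord(g) = |G| = 8, but the maximum element order in G is 2 < 8. So G is not cyclic and no single element generates it: the count is 0.

Answer: 0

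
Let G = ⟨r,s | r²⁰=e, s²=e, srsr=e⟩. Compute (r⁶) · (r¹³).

Compute (r⁶) · (r¹³) by multiplying left to right and reducing via the relations at each step:
  (r⁶) · r¹³ = r¹⁹

Answer: r¹⁹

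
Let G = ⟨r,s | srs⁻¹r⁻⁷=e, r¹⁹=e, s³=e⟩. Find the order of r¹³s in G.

Compute successive powers until reaching e:
  (r¹³s)¹ = r¹³s, (r¹³s)² = r⁹s², (r¹³s)³ = e.
The smallest positive k with (r¹³s)ᵏ = e is 3.

Answer: 3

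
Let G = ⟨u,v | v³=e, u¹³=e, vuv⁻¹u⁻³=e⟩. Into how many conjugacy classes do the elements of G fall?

The conjugacy classes (representative and size) are:
  [e] (size 1), [u] (size 3), [u⁵] (size 3), [u¹⁰] (size 3), [u⁸] (size 3), [u¹⁰v] (size 13), [u⁷v²] (size 13).
Class equation: 1 + 3 + 3 + 3 + 3 + 13 + 13 = 39 = |G|. So G has 7 conjugacy classes.

Answer: 7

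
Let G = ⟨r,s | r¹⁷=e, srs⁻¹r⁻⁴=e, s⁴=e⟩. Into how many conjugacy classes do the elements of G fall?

The conjugacy classes (representative and size) are:
  [e] (size 1), [r⁴] (size 4), [r²] (size 4), [r⁵] (size 4), [r¹¹] (size 4), [r⁷s] (size 17), [r³s²] (size 17), [r⁹s³] (size 17).
Class equation: 1 + 4 + 4 + 4 + 4 + 17 + 17 + 17 = 68 = |G|. So G has 8 conjugacy classes.

Answer: 8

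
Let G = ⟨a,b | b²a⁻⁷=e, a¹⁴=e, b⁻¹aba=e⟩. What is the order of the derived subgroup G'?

G' = [G, G] is generated by all commutators. The generator-pair commutators are: [a, b] = a².
The subgroup they normally generate is {e, a², a⁴, a⁶, a⁸, a¹⁰, a¹²}, of order 7.
Check: |G/G'| = 28/7 = 4 is the order of the abelianisation.

Answer: 7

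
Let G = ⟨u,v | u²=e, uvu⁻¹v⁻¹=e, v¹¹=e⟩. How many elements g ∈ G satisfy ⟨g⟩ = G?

G is cyclic of order 22. An element generates G iff its order is 22, and a cyclic group of order 22 has exactly φ(22) = 10 such elements.

Answer: 10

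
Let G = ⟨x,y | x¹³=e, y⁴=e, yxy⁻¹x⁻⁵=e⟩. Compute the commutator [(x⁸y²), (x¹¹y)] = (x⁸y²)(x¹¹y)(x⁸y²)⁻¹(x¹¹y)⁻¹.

[(x⁸y²), (x¹¹y)] = (x⁸y²)·(x¹¹y)·(x⁸y²)⁻¹·(x¹¹y)⁻¹.
  (x⁸y²) · (x¹¹y) = x¹⁰y³
  (x¹⁰y³) · (x⁸y²) = x⁹y
  (x⁹y) · (x³y³) = x¹¹

Answer: x¹¹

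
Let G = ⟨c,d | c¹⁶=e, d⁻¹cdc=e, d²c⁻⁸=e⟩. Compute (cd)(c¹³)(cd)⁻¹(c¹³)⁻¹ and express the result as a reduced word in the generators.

[(cd), (c¹³)] = (cd)·(c¹³)·(cd)⁻¹·(c¹³)⁻¹.
  (cd) · (c¹³) = c⁴d
  (c⁴d) · (cd⁻¹) = c³
  (c³) · (c³) = c⁶

Answer: c⁶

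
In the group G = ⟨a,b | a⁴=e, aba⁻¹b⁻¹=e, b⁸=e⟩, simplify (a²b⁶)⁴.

Compute successive powers of (a²b⁶), reducing at each step:
  (a²b⁶)²: (a²b⁶) · a² = b⁶;   (b⁶) · b⁶ = b⁴
  (a²b⁶)³: (b⁴) · a² = a²b⁴;   (a²b⁴) · b⁶ = a²b²
  (a²b⁶)⁴: (a²b²) · a² = b²;   (b²) · b⁶ = e

Answer: e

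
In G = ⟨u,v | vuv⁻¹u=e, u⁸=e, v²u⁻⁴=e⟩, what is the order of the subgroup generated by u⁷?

|⟨u⁷⟩| equals the order of u⁷. Compute successive powers until reaching e:
  (u⁷)¹ = u⁷, (u⁷)² = u⁶, (u⁷)³ = u⁵, (u⁷)⁴ = u⁴, (u⁷)⁵ = u³, (u⁷)⁶ = u², (u⁷)⁷ = u, (u⁷)⁸ = e.
The smallest positive k with (u⁷)ᵏ = e is 8, so |⟨u⁷⟩| = 8.

Answer: 8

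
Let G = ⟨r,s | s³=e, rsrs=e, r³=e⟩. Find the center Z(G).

An element z ∈ Z(G) iff z commutes with every generator.
For example e is central: e·r = r = r·e; e·s = s = s·e.
Whereas r ∉ Z(G) since r·s = rs ≠ r²s² = s·r.
Checking each of the 12 elements this way gives Z(G) = {e}, of order 1.

Answer: {e}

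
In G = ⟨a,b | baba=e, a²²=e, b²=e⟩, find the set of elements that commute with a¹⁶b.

⟨a¹⁶b⟩ ⊆ C_G(a¹⁶b) since powers of a¹⁶b commute with a¹⁶b; so |C_G(a¹⁶b)| ≥ |⟨a¹⁶b⟩| = 2.
By orbit–stabilizer, |C_G(a¹⁶b)| = |G| / |conj. class of a¹⁶b| = 44 / 11 = 4.
The 4 elements commuting with a¹⁶b are {e, a¹¹, a⁵b, a¹⁶b}.

Answer: {e, a¹¹, a⁵b, a¹⁶b}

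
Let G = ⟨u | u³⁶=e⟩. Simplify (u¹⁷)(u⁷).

Compute (u¹⁷) · (u⁷) by multiplying left to right and reducing via the relations at each step:
  (u¹⁷) · u⁷ = u²⁴

Answer: u²⁴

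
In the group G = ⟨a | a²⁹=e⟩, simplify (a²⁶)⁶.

Compute successive powers of (a²⁶), reducing at each step:
  (a²⁶)²: (a²⁶) · a²⁶ = a²³
  (a²⁶)³: (a²³) · a²⁶ = a²⁰
  (a²⁶)⁴: (a²⁰) · a²⁶ = a¹⁷
  (a²⁶)⁵: (a¹⁷) · a²⁶ = a¹⁴
  (a²⁶)⁶: (a¹⁴) · a²⁶ = a¹¹

Answer: a¹¹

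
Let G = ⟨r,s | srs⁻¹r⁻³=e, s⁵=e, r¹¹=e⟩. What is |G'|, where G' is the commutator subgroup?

G' = [G, G] is generated by all commutators. The generator-pair commutators are: [r, s] = r⁹.
The subgroup they normally generate is {e, r, r², r³, r⁴, r⁵, r⁶, r⁷, r⁸, r⁹, r¹⁰}, of order 11.
Check: |G/G'| = 55/11 = 5 is the order of the abelianisation.

Answer: 11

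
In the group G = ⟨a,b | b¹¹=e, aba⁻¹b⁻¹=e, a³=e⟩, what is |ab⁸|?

Compute successive powers until reaching e:
  (ab⁸)¹ = ab⁸, (ab⁸)² = a²b⁵, (ab⁸)³ = b², (ab⁸)⁴ = ab¹⁰, (ab⁸)⁵ = a²b⁷, (ab⁸)⁶ = b⁴, (ab⁸)⁷ = ab, (ab⁸)⁸ = a²b⁹, (ab⁸)⁹ = b⁶, (ab⁸)¹⁰ = ab³, (ab⁸)¹¹ = a², (ab⁸)¹² = b⁸, (ab⁸)¹³ = ab⁵, (ab⁸)¹⁴ = a²b², (ab⁸)¹⁵ = b¹⁰, (ab⁸)¹⁶ = ab⁷, (ab⁸)¹⁷ = a²b⁴, (ab⁸)¹⁸ = b, (ab⁸)¹⁹ = ab⁹, (ab⁸)²⁰ = a²b⁶, (ab⁸)²¹ = b³, (ab⁸)²² = a, (ab⁸)²³ = a²b⁸, (ab⁸)²⁴ = b⁵, (ab⁸)²⁵ = ab², (ab⁸)²⁶ = a²b¹⁰, (ab⁸)²⁷ = b⁷, (ab⁸)²⁸ = ab⁴, (ab⁸)²⁹ = a²b, (ab⁸)³⁰ = b⁹, (ab⁸)³¹ = ab⁶, (ab⁸)³² = a²b³, (ab⁸)³³ = e.
The smallest positive k with (ab⁸)ᵏ = e is 33.

Answer: 33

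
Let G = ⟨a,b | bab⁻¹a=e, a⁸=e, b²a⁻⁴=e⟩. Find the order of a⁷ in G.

Compute successive powers until reaching e:
  (a⁷)¹ = a⁷, (a⁷)² = a⁶, (a⁷)³ = a⁵, (a⁷)⁴ = a⁴, (a⁷)⁵ = a³, (a⁷)⁶ = a², (a⁷)⁷ = a, (a⁷)⁸ = e.
The smallest positive k with (a⁷)ᵏ = e is 8.

Answer: 8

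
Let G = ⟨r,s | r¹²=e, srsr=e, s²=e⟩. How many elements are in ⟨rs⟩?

|⟨rs⟩| equals the order of rs. Compute successive powers until reaching e:
  (rs)¹ = rs, (rs)² = e.
The smallest positive k with (rs)ᵏ = e is 2, so |⟨rs⟩| = 2.

Answer: 2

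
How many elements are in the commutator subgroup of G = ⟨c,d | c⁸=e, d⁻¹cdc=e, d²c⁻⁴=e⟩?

G' = [G, G] is generated by all commutators. The generator-pair commutators are: [c, d] = c².
The subgroup they normally generate is {e, c², c⁴, c⁶}, of order 4.
Check: |G/G'| = 16/4 = 4 is the order of the abelianisation.

Answer: 4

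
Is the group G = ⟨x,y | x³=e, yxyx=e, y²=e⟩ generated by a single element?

Every cyclic group is abelian. But x·y = xy while y·x = x²y, so x·y ≠ y·x and G is not abelian. Hence G is not cyclic.

Answer: No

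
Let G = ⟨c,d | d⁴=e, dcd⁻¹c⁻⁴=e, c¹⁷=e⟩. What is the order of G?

Enumerate words in the generators, reducing via the relations: the distinct elements are
  {c, d, e, cd, c², c³, c⁴, c⁵, c⁶, c⁷, c⁸, c⁹, d², d³, cd², cd³, c²d, c³d, c¹², c¹³, c¹¹, c¹⁰, c¹⁴, c¹⁵, c¹⁶, c⁴d, c⁵d, c⁶d, c⁷d, c⁸d, c⁹d, c²d², c²d³, c³d², c³d³, c¹²d, c¹³d, c¹¹d, c¹⁰d, c¹⁴d, c¹⁵d, c¹⁶d, c⁴d², c⁴d³, c⁵d², c⁵d³, c⁶d², c⁶d³, c⁷d², c⁷d³, c⁸d², c⁸d³, c⁹d², c⁹d³, c¹²d², c¹²d³, c¹³d², c¹³d³, c¹¹d², c¹¹d³, c¹⁰d², c¹⁰d³, c¹⁴d², c¹⁴d³, c¹⁵d², c¹⁵d³, c¹⁶d², c¹⁶d³}.
No further products give new elements, so |G| = 68.

Answer: 68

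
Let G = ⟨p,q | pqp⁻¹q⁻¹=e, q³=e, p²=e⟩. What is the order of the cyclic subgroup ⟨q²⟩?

|⟨q²⟩| equals the order of q². Compute successive powers until reaching e:
  (q²)¹ = q², (q²)² = q, (q²)³ = e.
The smallest positive k with (q²)ᵏ = e is 3, so |⟨q²⟩| = 3.

Answer: 3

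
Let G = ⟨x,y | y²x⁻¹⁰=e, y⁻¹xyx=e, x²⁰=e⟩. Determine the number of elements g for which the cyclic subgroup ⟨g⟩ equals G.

⟨g⟩ = G would require ord(g) = |G| = 40, but the maximum element order in G is 20 < 40. So G is not cyclic and no single element generates it: the count is 0.

Answer: 0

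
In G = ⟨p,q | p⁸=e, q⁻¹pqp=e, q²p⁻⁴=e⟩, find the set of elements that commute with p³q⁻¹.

⟨p³q⁻¹⟩ ⊆ C_G(p³q⁻¹) since powers of p³q⁻¹ commute with p³q⁻¹; so |C_G(p³q⁻¹)| ≥ |⟨p³q⁻¹⟩| = 4.
By orbit–stabilizer, |C_G(p³q⁻¹)| = |G| / |conj. class of p³q⁻¹| = 16 / 4 = 4.
The 4 elements commuting with p³q⁻¹ are {e, p⁴, p³q, p³q⁻¹}.

Answer: {e, p⁴, p³q, p³q⁻¹}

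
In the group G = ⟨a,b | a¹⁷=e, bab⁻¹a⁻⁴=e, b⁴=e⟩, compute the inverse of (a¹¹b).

The order of (a¹¹b) is 4 (smallest k with (a¹¹b)ᵏ = e), so (a¹¹b)⁻¹ = (a¹¹b)³ = a¹⁰b³.
Check: (a¹¹b) · (a¹⁰b³) → (a¹¹b) · a¹⁰ = b;   b · b³ = e, giving e as required.

Answer: a¹⁰b³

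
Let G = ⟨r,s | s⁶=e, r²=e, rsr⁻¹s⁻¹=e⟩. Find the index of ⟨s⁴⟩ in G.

First find ord(s⁴) by computing successive powers:
  (s⁴)¹ = s⁴, (s⁴)² = s², (s⁴)³ = e.
So |⟨s⁴⟩| = ord(s⁴) = 3. With |G| = 12, by Lagrange [G : ⟨s⁴⟩] = 12/3 = 4.

Answer: 4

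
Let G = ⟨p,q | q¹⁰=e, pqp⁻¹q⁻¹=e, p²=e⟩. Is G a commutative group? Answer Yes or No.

Each pair of generators commutes: p·q = pq = q·p. Since the generators pairwise commute, every element of G commutes with every other, so G is abelian.

Answer: Yes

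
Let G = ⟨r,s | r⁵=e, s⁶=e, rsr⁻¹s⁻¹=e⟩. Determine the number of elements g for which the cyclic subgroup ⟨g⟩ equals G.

G is cyclic of order 30. An element generates G iff its order is 30, and a cyclic group of order 30 has exactly φ(30) = 8 such elements.

Answer: 8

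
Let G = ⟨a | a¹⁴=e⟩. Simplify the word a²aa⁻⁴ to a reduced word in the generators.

Multiply left to right, reducing at each step:
  (a²) · a = a³
  (a³) · a⁻⁴ = a¹³

Answer: a¹³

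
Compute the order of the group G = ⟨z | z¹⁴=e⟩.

G is generated by a single element, so G is cyclic. The relator gives z¹⁴ = e and no smaller power is forced to be e, so the 14 powers {e, z, z², z³, z⁴, z⁵, z⁶, z⁷, z⁸, z⁹, z¹², z¹³, z¹¹, z¹⁰} are distinct. Hence |G| = 14.

Answer: 14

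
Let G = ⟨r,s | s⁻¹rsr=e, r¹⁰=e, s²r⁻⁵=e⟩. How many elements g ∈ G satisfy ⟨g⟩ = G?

⟨g⟩ = G would require ord(g) = |G| = 20, but the maximum element order in G is 10 < 20. So G is not cyclic and no single element generates it: the count is 0.

Answer: 0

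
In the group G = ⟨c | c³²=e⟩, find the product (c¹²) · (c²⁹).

Compute (c¹²) · (c²⁹) by multiplying left to right and reducing via the relations at each step:
  (c¹²) · c²⁹ = c⁹

Answer: c⁹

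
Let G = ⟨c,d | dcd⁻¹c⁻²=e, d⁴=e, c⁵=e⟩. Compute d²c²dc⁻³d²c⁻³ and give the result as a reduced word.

Multiply left to right, reducing at each step:
  (d²) · c² = c³d²
  (c³d²) · d = c³d³
  (c³d³) · c⁻³ = c⁴d³
  (c⁴d³) · d² = c⁴d
  (c⁴d) · c⁻³ = c³d

Answer: c³d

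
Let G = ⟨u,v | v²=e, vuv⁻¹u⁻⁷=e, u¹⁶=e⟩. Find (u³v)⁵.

Compute successive powers of (u³v), reducing at each step:
  (u³v)²: (u³v) · u³ = u⁸v;   (u⁸v) · v = u⁸
  (u³v)³: (u⁸) · u³ = u¹¹;   (u¹¹) · v = u¹¹v
  (u³v)⁴: (u¹¹v) · u³ = v;   v · v = e
  (u³v)⁵: e · u³ = u³;   (u³) · v = u³v

Answer: u³v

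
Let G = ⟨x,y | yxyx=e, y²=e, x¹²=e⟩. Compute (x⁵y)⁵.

Compute successive powers of (x⁵y), reducing at each step:
  (x⁵y)²: (x⁵y) · x⁵ = y;   y · y = e
  (x⁵y)³: e · x⁵ = x⁵;   (x⁵) · y = x⁵y
  (x⁵y)⁴: (x⁵y) · x⁵ = y;   y · y = e
  (x⁵y)⁵: e · x⁵ = x⁵;   (x⁵) · y = x⁵y

Answer: x⁵y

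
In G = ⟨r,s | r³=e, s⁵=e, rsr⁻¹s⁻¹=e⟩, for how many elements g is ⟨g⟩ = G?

G is cyclic of order 15. An element generates G iff its order is 15, and a cyclic group of order 15 has exactly φ(15) = 8 such elements.

Answer: 8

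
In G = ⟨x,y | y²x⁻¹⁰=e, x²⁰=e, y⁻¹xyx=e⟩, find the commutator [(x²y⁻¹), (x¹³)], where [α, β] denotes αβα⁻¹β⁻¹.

[(x²y⁻¹), (x¹³)] = (x²y⁻¹)·(x¹³)·(x²y⁻¹)⁻¹·(x¹³)⁻¹.
  (x²y⁻¹) · (x¹³) = x⁹y⁻¹
  (x⁹y⁻¹) · (x²y) = x⁷
  (x⁷) · (x⁷) = x¹⁴

Answer: x¹⁴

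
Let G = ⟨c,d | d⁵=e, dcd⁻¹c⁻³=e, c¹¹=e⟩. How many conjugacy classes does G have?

The conjugacy classes (representative and size) are:
  [e] (size 1), [c³] (size 5), [c⁶] (size 5), [c⁷d] (size 11), [c⁹d²] (size 11), [c⁷d³] (size 11), [c⁷d⁴] (size 11).
Class equation: 1 + 5 + 5 + 11 + 11 + 11 + 11 = 55 = |G|. So G has 7 conjugacy classes.

Answer: 7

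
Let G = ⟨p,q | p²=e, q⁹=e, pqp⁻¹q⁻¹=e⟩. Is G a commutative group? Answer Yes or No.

Each pair of generators commutes: p·q = pq = q·p. Since the generators pairwise commute, every element of G commutes with every other, so G is abelian.

Answer: Yes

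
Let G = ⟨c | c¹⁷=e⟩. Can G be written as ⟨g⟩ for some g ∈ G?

|G| = 17. The element c has order 17 (its powers give 17 distinct elements), so ⟨c⟩ = G and G is cyclic.

Answer: Yes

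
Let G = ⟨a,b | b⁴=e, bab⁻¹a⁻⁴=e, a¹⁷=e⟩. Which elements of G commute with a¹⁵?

⟨a¹⁵⟩ ⊆ C_G(a¹⁵) since powers of a¹⁵ commute with a¹⁵; so |C_G(a¹⁵)| ≥ |⟨a¹⁵⟩| = 17.
By orbit–stabilizer, |C_G(a¹⁵)| = |G| / |conj. class of a¹⁵| = 68 / 4 = 17.
The 17 elements commuting with a¹⁵ are {e, a, a², a³, a⁴, a⁵, a⁶, a⁷, a⁸, a⁹, a¹⁰, a¹¹, a¹², a¹³, a¹⁴, a¹⁵, a¹⁶}.

Answer: {e, a, a², a³, a⁴, a⁵, a⁶, a⁷, a⁸, a⁹, a¹⁰, a¹¹, a¹², a¹³, a¹⁴, a¹⁵, a¹⁶}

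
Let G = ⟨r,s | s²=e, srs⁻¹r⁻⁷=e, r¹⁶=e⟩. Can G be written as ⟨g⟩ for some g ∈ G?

Every cyclic group is abelian. But r·s = rs while s·r = r⁷s, so r·s ≠ s·r and G is not abelian. Hence G is not cyclic.

Answer: No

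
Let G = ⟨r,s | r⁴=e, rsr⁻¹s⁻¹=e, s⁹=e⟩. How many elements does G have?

Enumerate words in the generators, reducing via the relations: the distinct elements are
  {e, r, s, rs, r², r³, s², s³, s⁴, s⁵, s⁶, s⁷, s⁸, rs², rs³, rs⁴, rs⁵, rs⁶, rs⁷, rs⁸, r²s, r³s, r²s², r²s³, r²s⁴, r²s⁵, r²s⁶, r²s⁷, r²s⁸, r³s², r³s³, r³s⁴, r³s⁵, r³s⁶, r³s⁷, r³s⁸}.
No further products give new elements, so |G| = 36.

Answer: 36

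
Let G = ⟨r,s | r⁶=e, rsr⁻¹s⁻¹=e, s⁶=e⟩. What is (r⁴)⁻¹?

The order of (r⁴) is 3 (smallest k with (r⁴)ᵏ = e), so (r⁴)⁻¹ = (r⁴)² = r².
Check: (r⁴) · (r²) → (r⁴) · r² = e, giving e as required.

Answer: r²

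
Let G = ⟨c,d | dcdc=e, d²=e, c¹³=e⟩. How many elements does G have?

Enumerate words in the generators, reducing via the relations: the distinct elements are
  {c, d, e, cd, c², c³, c⁴, c⁵, c⁶, c⁷, c⁸, c⁹, c²d, c³d, c¹², c¹¹, c¹⁰, c⁴d, c⁵d, c⁶d, c⁷d, c⁸d, c⁹d, c¹²d, c¹¹d, c¹⁰d}.
No further products give new elements, so |G| = 26.

Answer: 26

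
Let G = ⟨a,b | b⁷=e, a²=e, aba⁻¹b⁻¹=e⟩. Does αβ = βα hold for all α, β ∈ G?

Each pair of generators commutes: a·b = ab = b·a. Since the generators pairwise commute, every element of G commutes with every other, so G is abelian.

Answer: Yes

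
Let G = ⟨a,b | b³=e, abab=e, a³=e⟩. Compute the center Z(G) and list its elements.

An element z ∈ Z(G) iff z commutes with every generator.
For example e is central: e·a = a = a·e; e·b = b = b·e.
Whereas a ∉ Z(G) since a·b = ab ≠ a²b² = b·a.
Checking each of the 12 elements this way gives Z(G) = {e}, of order 1.

Answer: {e}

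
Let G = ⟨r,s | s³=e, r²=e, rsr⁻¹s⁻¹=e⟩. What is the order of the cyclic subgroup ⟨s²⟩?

|⟨s²⟩| equals the order of s². Compute successive powers until reaching e:
  (s²)¹ = s², (s²)² = s, (s²)³ = e.
The smallest positive k with (s²)ᵏ = e is 3, so |⟨s²⟩| = 3.

Answer: 3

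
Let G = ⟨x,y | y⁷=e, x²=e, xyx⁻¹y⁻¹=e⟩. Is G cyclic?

|G| = 14. The element xy has order 14 (its powers give 14 distinct elements), so ⟨xy⟩ = G and G is cyclic.

Answer: Yes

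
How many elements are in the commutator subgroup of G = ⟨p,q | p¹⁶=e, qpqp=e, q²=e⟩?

G' = [G, G] is generated by all commutators. The generator-pair commutators are: [p, q] = p².
The subgroup they normally generate is {e, p², p⁴, p⁶, p⁸, p¹⁰, p¹², p¹⁴}, of order 8.
Check: |G/G'| = 32/8 = 4 is the order of the abelianisation.

Answer: 8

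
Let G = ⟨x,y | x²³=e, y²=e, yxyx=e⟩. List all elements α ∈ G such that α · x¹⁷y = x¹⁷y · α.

⟨x¹⁷y⟩ ⊆ C_G(x¹⁷y) since powers of x¹⁷y commute with x¹⁷y; so |C_G(x¹⁷y)| ≥ |⟨x¹⁷y⟩| = 2.
By orbit–stabilizer, |C_G(x¹⁷y)| = |G| / |conj. class of x¹⁷y| = 46 / 23 = 2.
The 2 elements commuting with x¹⁷y are {e, x¹⁷y}.

Answer: {e, x¹⁷y}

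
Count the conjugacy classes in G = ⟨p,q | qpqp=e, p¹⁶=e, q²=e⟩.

The conjugacy classes (representative and size) are:
  [e] (size 1), [p¹⁵] (size 2), [p²] (size 2), [p³] (size 2), [p¹²] (size 2), [p⁵] (size 2), [p⁶] (size 2), [p⁷] (size 2), [p⁸] (size 1), [p²q] (size 8), [p¹⁵q] (size 8).
Class equation: 1 + 2 + 2 + 2 + 2 + 2 + 2 + 2 + 1 + 8 + 8 = 32 = |G|. So G has 11 conjugacy classes.

Answer: 11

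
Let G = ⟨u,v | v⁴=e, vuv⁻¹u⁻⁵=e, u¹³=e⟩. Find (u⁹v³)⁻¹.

The order of (u⁹v³) is 4 (smallest k with (u⁹v³)ᵏ = e), so (u⁹v³)⁻¹ = (u⁹v³)³ = u⁷v.
Check: (u⁹v³) · (u⁷v) → (u⁹v³) · u⁷ = v³;   (v³) · v = e, giving e as required.

Answer: u⁷v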